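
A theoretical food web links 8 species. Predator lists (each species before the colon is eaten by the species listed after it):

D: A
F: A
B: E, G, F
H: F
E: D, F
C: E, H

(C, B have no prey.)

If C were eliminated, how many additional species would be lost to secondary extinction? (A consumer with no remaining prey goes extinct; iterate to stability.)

1

Remove C.
Round 1: H (all prey gone) → extinct.
No further losses. Total secondary extinctions: 1.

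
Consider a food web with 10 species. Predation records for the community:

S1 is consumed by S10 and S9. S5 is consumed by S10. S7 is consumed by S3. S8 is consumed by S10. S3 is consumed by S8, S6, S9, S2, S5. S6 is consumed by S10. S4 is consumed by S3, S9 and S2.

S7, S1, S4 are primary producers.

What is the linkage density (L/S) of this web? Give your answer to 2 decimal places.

There are L = 14 links among S = 10 species.
L/S = 14/10 = 1.4000 ≈ 1.40.

L/S = 1.40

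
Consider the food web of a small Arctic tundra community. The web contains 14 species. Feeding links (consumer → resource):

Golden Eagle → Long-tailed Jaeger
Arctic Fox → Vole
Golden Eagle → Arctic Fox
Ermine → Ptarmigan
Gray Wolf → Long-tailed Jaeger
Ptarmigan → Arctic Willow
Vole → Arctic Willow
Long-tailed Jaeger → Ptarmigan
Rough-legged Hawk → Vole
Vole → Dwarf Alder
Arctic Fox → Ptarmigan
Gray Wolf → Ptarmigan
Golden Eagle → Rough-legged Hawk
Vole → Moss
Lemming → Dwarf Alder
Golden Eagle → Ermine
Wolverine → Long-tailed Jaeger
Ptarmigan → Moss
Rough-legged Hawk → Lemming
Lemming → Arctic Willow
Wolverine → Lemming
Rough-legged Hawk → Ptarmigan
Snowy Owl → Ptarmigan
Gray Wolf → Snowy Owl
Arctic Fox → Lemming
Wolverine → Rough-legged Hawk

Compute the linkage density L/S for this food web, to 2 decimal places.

L/S = 1.86

There are L = 26 links among S = 14 species.
L/S = 26/14 = 1.8571 ≈ 1.86.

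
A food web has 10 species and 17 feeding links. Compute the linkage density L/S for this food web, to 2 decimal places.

There are L = 17 links among S = 10 species.
L/S = 17/10 = 1.7000 ≈ 1.70.

L/S = 1.70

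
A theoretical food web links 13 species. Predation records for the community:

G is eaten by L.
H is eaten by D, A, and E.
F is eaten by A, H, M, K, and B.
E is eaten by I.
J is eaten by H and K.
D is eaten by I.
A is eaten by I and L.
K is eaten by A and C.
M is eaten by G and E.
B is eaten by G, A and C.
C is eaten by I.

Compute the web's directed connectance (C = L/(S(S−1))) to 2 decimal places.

C = 0.15

The web has S = 13 species and L = 23 feeding links.
C = L / (S(S−1)) = 23 / 156 = 0.1474 ≈ 0.15.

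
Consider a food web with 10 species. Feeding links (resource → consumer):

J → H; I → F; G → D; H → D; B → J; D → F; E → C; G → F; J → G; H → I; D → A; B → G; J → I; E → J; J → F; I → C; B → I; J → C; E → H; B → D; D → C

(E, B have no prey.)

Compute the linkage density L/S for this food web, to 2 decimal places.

There are L = 21 links among S = 10 species.
L/S = 21/10 = 2.1000 ≈ 2.10.

L/S = 2.10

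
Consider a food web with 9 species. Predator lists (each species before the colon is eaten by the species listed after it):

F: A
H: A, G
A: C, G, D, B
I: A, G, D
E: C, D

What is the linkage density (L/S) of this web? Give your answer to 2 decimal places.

L/S = 1.33

There are L = 12 links among S = 9 species.
L/S = 12/9 = 1.3333 ≈ 1.33.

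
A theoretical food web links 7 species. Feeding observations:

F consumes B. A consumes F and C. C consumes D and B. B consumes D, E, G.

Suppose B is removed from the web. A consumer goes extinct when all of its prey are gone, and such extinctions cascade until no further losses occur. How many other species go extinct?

1

Remove B.
Round 1: F (all prey gone) → extinct.
No further losses. Total secondary extinctions: 1.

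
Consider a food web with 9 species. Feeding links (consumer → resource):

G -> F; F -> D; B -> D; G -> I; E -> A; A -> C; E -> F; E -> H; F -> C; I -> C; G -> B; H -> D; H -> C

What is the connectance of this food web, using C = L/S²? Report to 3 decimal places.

The web has S = 9 species and L = 13 feeding links.
C = L / S² = 13 / 81 = 0.1605 ≈ 0.160.

C = 0.160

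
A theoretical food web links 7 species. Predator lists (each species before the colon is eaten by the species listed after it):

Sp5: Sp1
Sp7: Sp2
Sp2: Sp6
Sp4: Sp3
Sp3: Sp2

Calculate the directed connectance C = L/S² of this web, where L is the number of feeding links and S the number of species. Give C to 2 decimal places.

The web has S = 7 species and L = 5 feeding links.
C = L / S² = 5 / 49 = 0.1020 ≈ 0.10.

C = 0.10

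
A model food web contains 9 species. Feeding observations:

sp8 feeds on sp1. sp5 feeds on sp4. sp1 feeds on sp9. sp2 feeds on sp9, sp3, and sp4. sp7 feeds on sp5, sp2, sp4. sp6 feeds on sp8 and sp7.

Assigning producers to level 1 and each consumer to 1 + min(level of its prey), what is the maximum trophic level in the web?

3

Producers (level 1): sp3, sp4, sp9.
Following each consumer down to its lowest-level prey: sp4 → sp7 → sp6 (levels 1 through 3).
All prey of sp6 (sp7 2, sp8 3) are at level 2 or above, so sp6 is at level 1 + 2 = 3.
Every consumer has at least one prey at level 2 or below, so none exceeds level 3.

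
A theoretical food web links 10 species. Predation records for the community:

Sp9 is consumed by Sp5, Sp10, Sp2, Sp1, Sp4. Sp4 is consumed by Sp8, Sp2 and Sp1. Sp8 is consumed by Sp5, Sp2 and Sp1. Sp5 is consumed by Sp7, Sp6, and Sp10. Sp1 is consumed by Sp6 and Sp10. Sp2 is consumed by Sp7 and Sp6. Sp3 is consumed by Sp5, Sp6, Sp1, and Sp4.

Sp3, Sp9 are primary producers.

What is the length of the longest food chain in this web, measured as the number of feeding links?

One longest chain: Sp3 → Sp4 → Sp8 → Sp5 → Sp7.
It has 5 species and 4 links.

4 links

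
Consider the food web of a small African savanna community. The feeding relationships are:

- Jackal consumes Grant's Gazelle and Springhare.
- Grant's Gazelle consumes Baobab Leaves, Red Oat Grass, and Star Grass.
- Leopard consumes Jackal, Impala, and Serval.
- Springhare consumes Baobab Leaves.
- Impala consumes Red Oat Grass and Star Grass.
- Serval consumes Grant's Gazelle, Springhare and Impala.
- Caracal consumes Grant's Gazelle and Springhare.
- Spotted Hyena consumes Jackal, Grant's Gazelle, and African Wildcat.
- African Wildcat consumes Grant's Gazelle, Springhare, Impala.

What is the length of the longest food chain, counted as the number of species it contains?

4 species

One longest chain: Baobab Leaves → Springhare → Serval → Leopard.
It has 4 species and 3 links.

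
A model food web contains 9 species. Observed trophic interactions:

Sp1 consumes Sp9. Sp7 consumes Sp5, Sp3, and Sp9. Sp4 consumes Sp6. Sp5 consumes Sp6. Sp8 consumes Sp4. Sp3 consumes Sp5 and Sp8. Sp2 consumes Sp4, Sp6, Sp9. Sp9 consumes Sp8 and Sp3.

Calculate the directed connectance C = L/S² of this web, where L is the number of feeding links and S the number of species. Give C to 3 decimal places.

The web has S = 9 species and L = 14 feeding links.
C = L / S² = 14 / 81 = 0.1728 ≈ 0.173.

C = 0.173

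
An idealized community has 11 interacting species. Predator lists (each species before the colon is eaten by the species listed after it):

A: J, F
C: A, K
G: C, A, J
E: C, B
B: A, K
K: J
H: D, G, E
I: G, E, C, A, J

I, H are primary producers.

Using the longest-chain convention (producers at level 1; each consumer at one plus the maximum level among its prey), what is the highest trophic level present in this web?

Producers (level 1): I, H.
I → G → C → K → J gives J level 5.
No species has a prey at level 5, so no species reaches level 6.

5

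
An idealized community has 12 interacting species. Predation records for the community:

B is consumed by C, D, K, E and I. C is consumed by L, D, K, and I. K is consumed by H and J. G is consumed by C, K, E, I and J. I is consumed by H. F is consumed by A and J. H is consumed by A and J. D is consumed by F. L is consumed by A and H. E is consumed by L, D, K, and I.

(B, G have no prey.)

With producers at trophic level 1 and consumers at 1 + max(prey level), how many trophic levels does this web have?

5

Producers (level 1): B, G.
B → C → D → F → A gives A level 5.
No species has a prey at level 5, so no species reaches level 6.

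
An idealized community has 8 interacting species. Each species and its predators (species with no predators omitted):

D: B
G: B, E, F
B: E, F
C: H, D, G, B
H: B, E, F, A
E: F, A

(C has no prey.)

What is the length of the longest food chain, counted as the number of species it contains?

5 species

One longest chain: C → H → B → E → F.
It has 5 species and 4 links.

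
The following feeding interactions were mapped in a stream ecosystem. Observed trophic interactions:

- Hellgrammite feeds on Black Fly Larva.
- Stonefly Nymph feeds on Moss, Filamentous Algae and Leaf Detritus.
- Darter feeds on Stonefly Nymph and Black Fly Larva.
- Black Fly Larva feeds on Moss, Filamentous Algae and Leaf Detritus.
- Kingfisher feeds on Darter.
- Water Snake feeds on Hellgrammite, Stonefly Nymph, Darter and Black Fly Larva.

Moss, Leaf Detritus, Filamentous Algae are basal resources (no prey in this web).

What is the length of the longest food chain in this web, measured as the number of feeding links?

One longest chain: Moss → Black Fly Larva → Darter → Water Snake.
It has 4 species and 3 links.

3 links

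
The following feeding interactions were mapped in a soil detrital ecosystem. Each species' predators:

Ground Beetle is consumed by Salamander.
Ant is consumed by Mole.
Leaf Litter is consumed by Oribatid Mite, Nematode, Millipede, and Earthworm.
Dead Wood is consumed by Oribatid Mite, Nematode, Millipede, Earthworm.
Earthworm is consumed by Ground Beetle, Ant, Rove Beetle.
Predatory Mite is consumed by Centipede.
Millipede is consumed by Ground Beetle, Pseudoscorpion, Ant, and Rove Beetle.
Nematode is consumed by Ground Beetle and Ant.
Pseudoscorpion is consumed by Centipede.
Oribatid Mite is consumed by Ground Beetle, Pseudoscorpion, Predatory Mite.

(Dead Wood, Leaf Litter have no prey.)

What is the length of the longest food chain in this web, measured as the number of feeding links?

3 links

One longest chain: Dead Wood → Oribatid Mite → Predatory Mite → Centipede.
It has 4 species and 3 links.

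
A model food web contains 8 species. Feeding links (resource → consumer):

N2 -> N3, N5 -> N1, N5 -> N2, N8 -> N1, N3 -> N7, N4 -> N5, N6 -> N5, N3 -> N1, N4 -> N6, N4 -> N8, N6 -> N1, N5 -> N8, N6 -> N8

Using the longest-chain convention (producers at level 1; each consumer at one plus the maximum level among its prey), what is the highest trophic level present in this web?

Producers (level 1): N4.
N4 → N6 → N5 → N2 → N3 → N1 gives N1 level 6.
No species has a prey at level 6, so no species reaches level 7.

6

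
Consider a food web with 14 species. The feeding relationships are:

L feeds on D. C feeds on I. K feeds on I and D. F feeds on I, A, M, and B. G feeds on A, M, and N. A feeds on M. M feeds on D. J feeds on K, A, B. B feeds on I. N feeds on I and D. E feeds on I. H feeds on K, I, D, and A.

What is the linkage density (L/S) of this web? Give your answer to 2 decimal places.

L/S = 1.71

There are L = 24 links among S = 14 species.
L/S = 24/14 = 1.7143 ≈ 1.71.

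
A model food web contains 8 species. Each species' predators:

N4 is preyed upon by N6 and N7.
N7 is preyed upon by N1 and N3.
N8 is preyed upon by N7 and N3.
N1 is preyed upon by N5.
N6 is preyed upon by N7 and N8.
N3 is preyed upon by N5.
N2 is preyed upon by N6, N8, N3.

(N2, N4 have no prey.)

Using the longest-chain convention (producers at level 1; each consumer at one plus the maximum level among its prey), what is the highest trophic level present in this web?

Producers (level 1): N2, N4.
N2 → N6 → N8 → N7 → N3 → N5 gives N5 level 6.
No species has a prey at level 6, so no species reaches level 7.

6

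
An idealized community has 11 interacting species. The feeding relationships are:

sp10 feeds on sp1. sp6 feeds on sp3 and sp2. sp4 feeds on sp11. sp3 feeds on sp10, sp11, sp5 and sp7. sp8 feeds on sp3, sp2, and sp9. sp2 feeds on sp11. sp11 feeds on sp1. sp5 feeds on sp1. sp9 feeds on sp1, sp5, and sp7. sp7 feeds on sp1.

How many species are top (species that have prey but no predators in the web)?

Top species (has prey, but nothing eats it): sp4, sp6, sp8.
Count: 3.

3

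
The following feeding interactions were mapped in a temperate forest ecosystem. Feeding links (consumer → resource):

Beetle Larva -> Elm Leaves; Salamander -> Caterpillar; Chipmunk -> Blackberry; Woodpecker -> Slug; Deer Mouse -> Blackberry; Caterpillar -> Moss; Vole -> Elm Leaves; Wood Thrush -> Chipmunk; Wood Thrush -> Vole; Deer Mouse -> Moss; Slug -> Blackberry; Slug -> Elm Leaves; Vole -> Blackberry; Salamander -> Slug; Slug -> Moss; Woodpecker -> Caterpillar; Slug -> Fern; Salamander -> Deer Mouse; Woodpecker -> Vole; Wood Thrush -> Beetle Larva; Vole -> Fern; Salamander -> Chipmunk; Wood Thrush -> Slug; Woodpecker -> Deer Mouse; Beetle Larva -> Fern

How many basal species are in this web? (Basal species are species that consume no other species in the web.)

Basal species (no prey listed): Elm Leaves, Fern, Blackberry, Moss.
Count: 4.

4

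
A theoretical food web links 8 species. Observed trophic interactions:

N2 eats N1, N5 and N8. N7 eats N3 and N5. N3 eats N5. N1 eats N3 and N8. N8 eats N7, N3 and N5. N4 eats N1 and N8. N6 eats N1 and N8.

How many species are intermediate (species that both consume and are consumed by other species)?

Intermediate species (has both prey and predators): N3, N7, N8, N1.
Count: 4.

4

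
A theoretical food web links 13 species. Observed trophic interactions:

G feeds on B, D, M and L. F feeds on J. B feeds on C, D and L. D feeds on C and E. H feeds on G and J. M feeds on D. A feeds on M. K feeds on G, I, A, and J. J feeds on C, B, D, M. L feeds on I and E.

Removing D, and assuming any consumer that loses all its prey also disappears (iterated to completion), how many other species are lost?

2

Remove D.
Round 1: M (all prey gone) → extinct.
Round 2: A (all prey gone) → extinct.
No further losses. Total secondary extinctions: 2.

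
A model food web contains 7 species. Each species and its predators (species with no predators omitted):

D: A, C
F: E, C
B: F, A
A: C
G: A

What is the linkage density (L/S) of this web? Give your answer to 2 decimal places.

L/S = 1.14

There are L = 8 links among S = 7 species.
L/S = 8/7 = 1.1429 ≈ 1.14.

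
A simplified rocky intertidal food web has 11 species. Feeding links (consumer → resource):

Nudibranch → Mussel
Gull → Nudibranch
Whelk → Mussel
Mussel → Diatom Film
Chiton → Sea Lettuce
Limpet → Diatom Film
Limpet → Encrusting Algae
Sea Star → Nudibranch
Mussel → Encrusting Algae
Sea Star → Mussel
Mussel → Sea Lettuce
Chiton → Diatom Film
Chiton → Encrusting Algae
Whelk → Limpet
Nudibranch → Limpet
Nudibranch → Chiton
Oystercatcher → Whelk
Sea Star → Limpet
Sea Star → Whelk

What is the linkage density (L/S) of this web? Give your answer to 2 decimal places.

L/S = 1.73

There are L = 19 links among S = 11 species.
L/S = 19/11 = 1.7273 ≈ 1.73.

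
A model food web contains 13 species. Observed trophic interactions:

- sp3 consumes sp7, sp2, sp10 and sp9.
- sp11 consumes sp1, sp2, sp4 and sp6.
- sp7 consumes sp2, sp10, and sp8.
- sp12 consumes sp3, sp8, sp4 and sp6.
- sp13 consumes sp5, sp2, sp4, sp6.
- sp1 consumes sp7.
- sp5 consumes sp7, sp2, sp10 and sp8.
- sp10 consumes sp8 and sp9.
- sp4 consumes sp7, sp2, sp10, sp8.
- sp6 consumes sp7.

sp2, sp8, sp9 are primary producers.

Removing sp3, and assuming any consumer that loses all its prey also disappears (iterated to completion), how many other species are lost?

0

Remove sp3.
Every predator of it retains at least one other prey: sp12 still has sp8, sp4, sp6.
No consumer loses all prey, so no secondary extinctions occur.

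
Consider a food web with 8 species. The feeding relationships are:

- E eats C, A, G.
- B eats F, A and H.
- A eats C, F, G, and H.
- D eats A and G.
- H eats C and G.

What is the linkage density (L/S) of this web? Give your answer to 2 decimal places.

There are L = 14 links among S = 8 species.
L/S = 14/8 = 1.7500 ≈ 1.75.

L/S = 1.75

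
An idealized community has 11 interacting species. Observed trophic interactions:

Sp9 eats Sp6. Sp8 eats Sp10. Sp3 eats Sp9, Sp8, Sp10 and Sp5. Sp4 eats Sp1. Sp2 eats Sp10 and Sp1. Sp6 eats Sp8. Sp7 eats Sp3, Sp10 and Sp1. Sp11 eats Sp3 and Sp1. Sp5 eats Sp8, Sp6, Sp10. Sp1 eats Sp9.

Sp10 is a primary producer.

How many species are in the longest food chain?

6 species

One longest chain: Sp10 → Sp8 → Sp6 → Sp5 → Sp3 → Sp7.
It has 6 species and 5 links.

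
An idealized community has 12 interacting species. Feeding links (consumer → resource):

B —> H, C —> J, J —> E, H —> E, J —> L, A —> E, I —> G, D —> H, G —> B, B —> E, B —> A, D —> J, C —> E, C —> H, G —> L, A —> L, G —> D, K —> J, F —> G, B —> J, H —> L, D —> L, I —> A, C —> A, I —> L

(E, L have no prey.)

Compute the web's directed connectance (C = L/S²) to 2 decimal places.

The web has S = 12 species and L = 25 feeding links.
C = L / S² = 25 / 144 = 0.1736 ≈ 0.17.

C = 0.17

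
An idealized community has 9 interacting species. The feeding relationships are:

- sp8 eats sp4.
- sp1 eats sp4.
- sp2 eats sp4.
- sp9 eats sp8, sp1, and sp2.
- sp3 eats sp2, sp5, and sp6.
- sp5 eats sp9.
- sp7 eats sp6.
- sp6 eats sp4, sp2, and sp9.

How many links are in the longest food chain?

One longest chain: sp4 → sp2 → sp9 → sp6 → sp7.
It has 5 species and 4 links.

4 links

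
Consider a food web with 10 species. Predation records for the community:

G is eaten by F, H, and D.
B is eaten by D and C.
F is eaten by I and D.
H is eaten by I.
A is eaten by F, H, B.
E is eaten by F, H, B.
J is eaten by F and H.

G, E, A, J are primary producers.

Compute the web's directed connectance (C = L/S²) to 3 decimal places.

C = 0.160

The web has S = 10 species and L = 16 feeding links.
C = L / S² = 16 / 100 = 0.1600 ≈ 0.160.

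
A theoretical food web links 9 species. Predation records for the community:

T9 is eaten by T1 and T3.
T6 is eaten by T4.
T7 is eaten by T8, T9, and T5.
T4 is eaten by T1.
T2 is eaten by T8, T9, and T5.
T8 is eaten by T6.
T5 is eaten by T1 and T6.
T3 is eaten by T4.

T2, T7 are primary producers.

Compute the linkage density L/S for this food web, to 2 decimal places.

There are L = 14 links among S = 9 species.
L/S = 14/9 = 1.5556 ≈ 1.56.

L/S = 1.56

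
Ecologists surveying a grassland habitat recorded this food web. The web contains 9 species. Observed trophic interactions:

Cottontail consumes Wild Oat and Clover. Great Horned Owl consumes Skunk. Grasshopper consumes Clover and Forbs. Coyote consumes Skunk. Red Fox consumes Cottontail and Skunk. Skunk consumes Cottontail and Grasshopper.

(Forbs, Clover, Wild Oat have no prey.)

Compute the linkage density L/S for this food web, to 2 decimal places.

There are L = 10 links among S = 9 species.
L/S = 10/9 = 1.1111 ≈ 1.11.

L/S = 1.11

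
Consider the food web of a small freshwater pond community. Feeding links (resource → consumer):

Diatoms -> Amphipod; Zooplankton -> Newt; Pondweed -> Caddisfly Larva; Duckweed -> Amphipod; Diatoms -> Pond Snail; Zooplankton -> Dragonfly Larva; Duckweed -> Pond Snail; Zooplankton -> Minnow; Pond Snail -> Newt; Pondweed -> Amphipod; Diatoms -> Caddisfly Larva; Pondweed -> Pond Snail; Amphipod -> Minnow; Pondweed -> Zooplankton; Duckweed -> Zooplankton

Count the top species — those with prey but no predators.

4

Top species (has prey, but nothing eats it): Caddisfly Larva, Minnow, Dragonfly Larva, Newt.
Count: 4.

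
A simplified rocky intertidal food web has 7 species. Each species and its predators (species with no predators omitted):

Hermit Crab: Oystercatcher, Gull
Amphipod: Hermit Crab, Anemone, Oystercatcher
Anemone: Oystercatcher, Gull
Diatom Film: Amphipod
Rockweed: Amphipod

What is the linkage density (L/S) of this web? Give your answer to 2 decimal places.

L/S = 1.29

There are L = 9 links among S = 7 species.
L/S = 9/7 = 1.2857 ≈ 1.29.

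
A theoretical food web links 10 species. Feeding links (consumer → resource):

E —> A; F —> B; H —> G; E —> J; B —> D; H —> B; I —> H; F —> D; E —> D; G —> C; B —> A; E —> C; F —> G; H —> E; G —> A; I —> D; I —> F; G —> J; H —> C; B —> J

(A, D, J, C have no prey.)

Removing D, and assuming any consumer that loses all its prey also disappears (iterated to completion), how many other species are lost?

Remove D.
Every predator of it retains at least one other prey: E still has A, J, C; B still has A, J; F still has G, B; I still has F, H.
No consumer loses all prey, so no secondary extinctions occur.

0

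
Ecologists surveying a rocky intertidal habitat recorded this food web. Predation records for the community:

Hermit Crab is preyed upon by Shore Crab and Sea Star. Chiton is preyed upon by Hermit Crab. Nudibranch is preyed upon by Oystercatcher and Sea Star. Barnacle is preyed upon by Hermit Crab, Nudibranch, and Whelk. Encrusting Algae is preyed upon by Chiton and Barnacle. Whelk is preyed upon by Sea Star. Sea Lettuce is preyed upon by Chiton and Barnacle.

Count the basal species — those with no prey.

2

Basal species (no prey listed): Sea Lettuce, Encrusting Algae.
Count: 2.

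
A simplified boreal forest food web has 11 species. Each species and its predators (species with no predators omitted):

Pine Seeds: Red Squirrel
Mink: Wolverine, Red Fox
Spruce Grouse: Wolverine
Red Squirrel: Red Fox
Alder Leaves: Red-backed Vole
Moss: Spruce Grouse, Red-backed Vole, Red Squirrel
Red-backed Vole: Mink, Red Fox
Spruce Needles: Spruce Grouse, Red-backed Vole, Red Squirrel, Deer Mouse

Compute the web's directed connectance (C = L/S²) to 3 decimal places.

The web has S = 11 species and L = 15 feeding links.
C = L / S² = 15 / 121 = 0.1240 ≈ 0.124.

C = 0.124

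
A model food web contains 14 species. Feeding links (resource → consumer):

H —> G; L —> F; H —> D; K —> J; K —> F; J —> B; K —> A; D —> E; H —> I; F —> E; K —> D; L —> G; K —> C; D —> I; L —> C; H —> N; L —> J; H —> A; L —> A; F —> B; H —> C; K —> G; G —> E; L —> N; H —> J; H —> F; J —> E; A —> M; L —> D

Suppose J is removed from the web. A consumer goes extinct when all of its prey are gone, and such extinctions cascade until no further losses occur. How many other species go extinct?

Remove J.
Every predator of it retains at least one other prey: E still has D, F, G; B still has F.
No consumer loses all prey, so no secondary extinctions occur.

0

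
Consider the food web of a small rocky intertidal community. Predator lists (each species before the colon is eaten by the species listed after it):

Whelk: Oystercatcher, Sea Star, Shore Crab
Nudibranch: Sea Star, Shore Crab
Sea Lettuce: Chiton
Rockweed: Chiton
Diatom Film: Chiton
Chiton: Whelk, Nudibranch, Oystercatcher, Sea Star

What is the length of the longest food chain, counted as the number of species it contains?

4 species

One longest chain: Rockweed → Chiton → Whelk → Oystercatcher.
It has 4 species and 3 links.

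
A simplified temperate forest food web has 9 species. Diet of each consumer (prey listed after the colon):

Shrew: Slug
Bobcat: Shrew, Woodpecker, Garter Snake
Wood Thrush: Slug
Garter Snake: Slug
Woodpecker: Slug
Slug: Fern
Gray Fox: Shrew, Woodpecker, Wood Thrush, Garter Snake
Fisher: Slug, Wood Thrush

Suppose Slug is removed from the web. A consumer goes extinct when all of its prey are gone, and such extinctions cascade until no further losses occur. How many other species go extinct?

7

Remove Slug.
Round 1: Shrew (all prey gone), Woodpecker (all prey gone), Wood Thrush (all prey gone), Garter Snake (all prey gone) → extinct.
Round 2: Fisher (all prey gone), Gray Fox (all prey gone), Bobcat (all prey gone) → extinct.
No further losses. Total secondary extinctions: 7.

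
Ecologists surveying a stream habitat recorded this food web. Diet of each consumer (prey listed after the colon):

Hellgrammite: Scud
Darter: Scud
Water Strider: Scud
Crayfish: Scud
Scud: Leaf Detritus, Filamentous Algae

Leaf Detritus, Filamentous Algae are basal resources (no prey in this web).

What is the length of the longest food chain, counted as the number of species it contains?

3 species

One longest chain: Leaf Detritus → Scud → Darter.
It has 3 species and 2 links.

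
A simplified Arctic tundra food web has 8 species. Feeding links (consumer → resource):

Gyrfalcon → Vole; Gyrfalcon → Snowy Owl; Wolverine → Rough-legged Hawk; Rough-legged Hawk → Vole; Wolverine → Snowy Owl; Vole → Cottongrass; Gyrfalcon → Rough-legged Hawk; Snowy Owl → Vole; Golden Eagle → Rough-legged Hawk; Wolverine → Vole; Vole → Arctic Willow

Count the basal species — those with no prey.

2

Basal species (no prey listed): Arctic Willow, Cottongrass.
Count: 2.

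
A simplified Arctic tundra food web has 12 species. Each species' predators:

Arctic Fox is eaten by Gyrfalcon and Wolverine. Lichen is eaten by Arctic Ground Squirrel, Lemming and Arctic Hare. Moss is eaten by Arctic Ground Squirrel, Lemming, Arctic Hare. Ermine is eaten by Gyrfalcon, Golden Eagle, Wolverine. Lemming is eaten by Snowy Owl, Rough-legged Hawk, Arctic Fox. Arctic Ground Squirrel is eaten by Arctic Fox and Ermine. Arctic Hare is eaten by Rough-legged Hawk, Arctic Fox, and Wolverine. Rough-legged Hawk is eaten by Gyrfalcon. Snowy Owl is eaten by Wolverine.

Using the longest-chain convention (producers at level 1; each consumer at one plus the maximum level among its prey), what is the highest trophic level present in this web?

4

Producers (level 1): Lichen, Moss.
Lichen → Arctic Ground Squirrel → Ermine → Wolverine gives Wolverine level 4.
No species has a prey at level 4, so no species reaches level 5.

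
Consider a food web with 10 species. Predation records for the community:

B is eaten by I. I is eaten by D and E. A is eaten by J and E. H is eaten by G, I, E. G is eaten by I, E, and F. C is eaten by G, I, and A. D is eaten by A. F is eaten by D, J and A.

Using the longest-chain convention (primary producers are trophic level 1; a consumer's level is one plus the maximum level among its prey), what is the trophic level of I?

Trophic level 3

C is a producer → level 1.
G eats C (level 1); other prey at levels: H 1 → level 2.
I eats G (level 2); other prey at levels: B 1, C 1, H 1 → level 3.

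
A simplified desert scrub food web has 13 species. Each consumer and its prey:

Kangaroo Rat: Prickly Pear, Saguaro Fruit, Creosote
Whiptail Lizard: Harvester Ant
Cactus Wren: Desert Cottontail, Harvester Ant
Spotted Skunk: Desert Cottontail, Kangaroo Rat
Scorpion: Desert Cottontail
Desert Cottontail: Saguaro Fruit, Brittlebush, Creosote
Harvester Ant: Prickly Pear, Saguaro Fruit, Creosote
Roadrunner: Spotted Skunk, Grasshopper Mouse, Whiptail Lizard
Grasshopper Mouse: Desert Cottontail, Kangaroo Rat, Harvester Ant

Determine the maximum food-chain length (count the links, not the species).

One longest chain: Saguaro Fruit → Desert Cottontail → Grasshopper Mouse → Roadrunner.
It has 4 species and 3 links.

3 links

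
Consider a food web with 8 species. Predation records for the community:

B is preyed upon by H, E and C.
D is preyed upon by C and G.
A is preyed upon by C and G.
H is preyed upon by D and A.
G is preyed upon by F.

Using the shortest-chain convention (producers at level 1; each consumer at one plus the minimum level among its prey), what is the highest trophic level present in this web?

5

Producers (level 1): B.
Following each consumer down to its lowest-level prey: B → H → A → G → F (levels 1 through 5).
All prey of F (G 4) are at level 4 or above, so F is at level 1 + 4 = 5.
Every consumer has at least one prey at level 4 or below, so none exceeds level 5.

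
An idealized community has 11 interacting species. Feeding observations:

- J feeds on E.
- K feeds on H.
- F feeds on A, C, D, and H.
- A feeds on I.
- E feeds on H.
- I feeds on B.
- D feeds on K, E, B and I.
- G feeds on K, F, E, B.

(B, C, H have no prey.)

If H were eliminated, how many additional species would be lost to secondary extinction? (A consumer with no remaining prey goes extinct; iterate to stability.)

3

Remove H.
Round 1: E (all prey gone), K (all prey gone) → extinct.
Round 2: J (all prey gone) → extinct.
No further losses. Total secondary extinctions: 3.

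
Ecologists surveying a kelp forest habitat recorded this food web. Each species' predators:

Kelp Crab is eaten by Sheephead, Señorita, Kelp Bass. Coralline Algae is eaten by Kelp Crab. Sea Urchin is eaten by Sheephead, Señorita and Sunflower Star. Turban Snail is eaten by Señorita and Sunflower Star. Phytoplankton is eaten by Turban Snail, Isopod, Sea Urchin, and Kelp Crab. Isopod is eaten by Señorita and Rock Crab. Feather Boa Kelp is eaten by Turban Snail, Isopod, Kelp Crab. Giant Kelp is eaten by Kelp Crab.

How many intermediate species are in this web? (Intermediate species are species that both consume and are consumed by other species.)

4

Intermediate species (has both prey and predators): Isopod, Sea Urchin, Turban Snail, Kelp Crab.
Count: 4.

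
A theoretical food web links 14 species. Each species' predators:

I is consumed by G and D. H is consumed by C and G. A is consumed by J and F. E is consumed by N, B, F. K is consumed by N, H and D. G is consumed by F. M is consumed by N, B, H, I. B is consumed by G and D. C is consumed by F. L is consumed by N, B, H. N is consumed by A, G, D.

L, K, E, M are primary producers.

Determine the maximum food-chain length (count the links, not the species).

3 links

One longest chain: L → N → A → J.
It has 4 species and 3 links.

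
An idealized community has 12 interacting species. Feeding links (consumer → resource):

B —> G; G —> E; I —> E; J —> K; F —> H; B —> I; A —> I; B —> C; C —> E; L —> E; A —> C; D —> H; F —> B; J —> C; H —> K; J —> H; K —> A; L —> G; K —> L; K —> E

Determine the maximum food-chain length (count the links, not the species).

5 links

One longest chain: E → I → A → K → H → D.
It has 6 species and 5 links.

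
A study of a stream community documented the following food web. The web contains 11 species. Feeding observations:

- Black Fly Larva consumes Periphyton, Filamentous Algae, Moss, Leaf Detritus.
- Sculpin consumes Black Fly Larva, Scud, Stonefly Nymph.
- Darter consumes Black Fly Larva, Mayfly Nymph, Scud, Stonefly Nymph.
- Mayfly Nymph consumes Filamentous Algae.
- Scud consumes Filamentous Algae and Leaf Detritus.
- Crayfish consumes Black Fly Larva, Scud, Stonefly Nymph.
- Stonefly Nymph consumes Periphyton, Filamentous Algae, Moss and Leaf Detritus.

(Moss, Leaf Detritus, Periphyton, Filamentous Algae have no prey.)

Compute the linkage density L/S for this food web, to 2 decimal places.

L/S = 1.91

There are L = 21 links among S = 11 species.
L/S = 21/11 = 1.9091 ≈ 1.91.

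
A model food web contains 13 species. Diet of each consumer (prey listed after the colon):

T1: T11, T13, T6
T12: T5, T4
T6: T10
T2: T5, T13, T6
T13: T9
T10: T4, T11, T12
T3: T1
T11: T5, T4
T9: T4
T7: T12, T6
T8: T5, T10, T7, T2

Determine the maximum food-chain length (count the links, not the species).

One longest chain: T5 → T11 → T10 → T6 → T7 → T8.
It has 6 species and 5 links.

5 links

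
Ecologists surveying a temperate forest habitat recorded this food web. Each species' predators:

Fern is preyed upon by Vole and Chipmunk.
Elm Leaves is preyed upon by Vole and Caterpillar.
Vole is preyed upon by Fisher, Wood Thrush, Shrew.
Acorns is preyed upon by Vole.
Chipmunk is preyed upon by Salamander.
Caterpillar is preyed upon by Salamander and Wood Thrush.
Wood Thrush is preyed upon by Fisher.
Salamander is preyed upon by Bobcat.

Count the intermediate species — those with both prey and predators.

5

Intermediate species (has both prey and predators): Vole, Caterpillar, Chipmunk, Wood Thrush, Salamander.
Count: 5.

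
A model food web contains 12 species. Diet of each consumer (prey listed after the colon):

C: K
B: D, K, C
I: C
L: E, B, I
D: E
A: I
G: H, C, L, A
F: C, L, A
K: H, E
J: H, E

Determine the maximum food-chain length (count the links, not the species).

One longest chain: H → K → C → B → L → F.
It has 6 species and 5 links.

5 links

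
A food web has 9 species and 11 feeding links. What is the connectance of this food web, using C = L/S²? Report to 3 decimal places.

The web has S = 9 species and L = 11 feeding links.
C = L / S² = 11 / 81 = 0.1358 ≈ 0.136.

C = 0.136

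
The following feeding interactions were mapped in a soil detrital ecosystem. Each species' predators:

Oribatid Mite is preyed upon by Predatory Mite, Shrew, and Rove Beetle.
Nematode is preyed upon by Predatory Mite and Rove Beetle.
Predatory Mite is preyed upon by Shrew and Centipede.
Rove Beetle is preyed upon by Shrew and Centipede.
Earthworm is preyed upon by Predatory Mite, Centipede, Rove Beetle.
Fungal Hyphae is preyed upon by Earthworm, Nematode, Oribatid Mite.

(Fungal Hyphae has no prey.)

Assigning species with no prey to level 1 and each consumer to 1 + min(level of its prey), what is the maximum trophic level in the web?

3

Basal resources (level 1): Fungal Hyphae.
Following each consumer down to its lowest-level prey: Fungal Hyphae → Earthworm → Centipede (levels 1 through 3).
All prey of Centipede (Earthworm 2, Predatory Mite 3, Rove Beetle 3) are at level 2 or above, so Centipede is at level 1 + 2 = 3.
Every consumer has at least one prey at level 2 or below, so none exceeds level 3.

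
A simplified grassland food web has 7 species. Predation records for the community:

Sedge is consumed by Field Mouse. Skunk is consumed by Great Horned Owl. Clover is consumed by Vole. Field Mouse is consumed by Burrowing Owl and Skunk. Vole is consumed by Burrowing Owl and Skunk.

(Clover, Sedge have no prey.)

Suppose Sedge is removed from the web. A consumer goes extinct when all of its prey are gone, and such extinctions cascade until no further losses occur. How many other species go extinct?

Remove Sedge.
Round 1: Field Mouse (all prey gone) → extinct.
No further losses. Total secondary extinctions: 1.

1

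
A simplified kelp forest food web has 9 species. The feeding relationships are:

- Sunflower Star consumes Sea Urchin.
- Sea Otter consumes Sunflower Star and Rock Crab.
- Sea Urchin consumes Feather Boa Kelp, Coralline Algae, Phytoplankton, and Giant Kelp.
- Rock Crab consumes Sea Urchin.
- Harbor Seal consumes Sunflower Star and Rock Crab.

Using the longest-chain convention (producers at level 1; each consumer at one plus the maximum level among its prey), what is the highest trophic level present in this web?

Producers (level 1): Feather Boa Kelp, Phytoplankton, Giant Kelp, Coralline Algae.
Feather Boa Kelp → Sea Urchin → Sunflower Star → Harbor Seal gives Harbor Seal level 4.
No species has a prey at level 4, so no species reaches level 5.

4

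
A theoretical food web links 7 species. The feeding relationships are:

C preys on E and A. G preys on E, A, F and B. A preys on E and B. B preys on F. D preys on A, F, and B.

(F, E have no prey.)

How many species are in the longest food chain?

4 species

One longest chain: F → B → A → C.
It has 4 species and 3 links.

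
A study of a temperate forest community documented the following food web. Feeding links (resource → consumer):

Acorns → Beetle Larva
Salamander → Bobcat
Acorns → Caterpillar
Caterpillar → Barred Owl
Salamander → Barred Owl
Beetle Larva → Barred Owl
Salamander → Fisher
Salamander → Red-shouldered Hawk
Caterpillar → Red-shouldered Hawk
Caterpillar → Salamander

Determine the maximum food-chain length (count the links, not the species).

One longest chain: Acorns → Caterpillar → Salamander → Bobcat.
It has 4 species and 3 links.

3 links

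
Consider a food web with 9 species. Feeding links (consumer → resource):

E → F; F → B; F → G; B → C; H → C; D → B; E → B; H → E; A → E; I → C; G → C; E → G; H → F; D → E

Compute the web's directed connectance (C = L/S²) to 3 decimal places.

C = 0.173

The web has S = 9 species and L = 14 feeding links.
C = L / S² = 14 / 81 = 0.1728 ≈ 0.173.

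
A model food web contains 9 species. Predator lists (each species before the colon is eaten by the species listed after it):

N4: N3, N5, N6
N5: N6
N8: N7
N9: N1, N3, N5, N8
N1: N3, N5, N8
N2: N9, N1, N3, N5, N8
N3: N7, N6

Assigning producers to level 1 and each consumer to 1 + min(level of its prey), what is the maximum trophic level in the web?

3

Producers (level 1): N4, N2.
Following each consumer down to its lowest-level prey: N4 → N3 → N7 (levels 1 through 3).
All prey of N7 (N3 2, N8 2) are at level 2 or above, so N7 is at level 1 + 2 = 3.
Every consumer has at least one prey at level 2 or below, so none exceeds level 3.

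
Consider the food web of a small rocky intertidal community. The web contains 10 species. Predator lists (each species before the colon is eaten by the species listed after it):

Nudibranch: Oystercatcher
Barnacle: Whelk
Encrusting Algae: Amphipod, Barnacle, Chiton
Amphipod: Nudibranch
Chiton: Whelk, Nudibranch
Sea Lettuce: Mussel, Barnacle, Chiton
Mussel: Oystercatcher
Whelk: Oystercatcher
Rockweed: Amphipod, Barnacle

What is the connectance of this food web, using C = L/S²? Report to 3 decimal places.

C = 0.150

The web has S = 10 species and L = 15 feeding links.
C = L / S² = 15 / 100 = 0.1500 ≈ 0.150.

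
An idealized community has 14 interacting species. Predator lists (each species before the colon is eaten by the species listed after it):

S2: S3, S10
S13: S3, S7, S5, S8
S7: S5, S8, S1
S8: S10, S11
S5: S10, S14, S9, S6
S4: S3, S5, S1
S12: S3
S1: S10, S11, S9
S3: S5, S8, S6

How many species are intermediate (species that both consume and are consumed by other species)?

5

Intermediate species (has both prey and predators): S3, S7, S5, S8, S1.
Count: 5.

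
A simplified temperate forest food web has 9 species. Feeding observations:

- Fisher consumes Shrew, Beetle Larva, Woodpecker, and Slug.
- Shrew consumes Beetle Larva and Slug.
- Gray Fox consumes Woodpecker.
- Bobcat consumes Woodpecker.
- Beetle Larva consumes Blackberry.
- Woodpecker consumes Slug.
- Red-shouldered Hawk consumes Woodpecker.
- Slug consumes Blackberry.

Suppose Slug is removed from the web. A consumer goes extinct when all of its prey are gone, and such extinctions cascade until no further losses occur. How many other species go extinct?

4

Remove Slug.
Round 1: Woodpecker (all prey gone) → extinct.
Round 2: Gray Fox (all prey gone), Bobcat (all prey gone), Red-shouldered Hawk (all prey gone) → extinct.
No further losses. Total secondary extinctions: 4.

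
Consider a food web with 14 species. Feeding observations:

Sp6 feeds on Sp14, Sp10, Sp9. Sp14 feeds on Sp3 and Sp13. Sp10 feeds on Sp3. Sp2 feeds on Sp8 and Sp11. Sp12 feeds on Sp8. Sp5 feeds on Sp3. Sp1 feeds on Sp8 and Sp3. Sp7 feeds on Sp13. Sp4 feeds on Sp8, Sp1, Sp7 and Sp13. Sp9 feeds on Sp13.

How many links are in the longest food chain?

One longest chain: Sp13 → Sp7 → Sp4.
It has 3 species and 2 links.

2 links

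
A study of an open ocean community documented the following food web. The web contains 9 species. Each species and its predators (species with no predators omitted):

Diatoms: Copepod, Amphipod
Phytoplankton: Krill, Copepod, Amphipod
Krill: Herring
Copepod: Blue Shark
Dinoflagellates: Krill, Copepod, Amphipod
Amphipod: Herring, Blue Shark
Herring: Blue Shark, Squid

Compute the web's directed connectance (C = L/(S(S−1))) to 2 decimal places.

C = 0.19

The web has S = 9 species and L = 14 feeding links.
C = L / (S(S−1)) = 14 / 72 = 0.1944 ≈ 0.19.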